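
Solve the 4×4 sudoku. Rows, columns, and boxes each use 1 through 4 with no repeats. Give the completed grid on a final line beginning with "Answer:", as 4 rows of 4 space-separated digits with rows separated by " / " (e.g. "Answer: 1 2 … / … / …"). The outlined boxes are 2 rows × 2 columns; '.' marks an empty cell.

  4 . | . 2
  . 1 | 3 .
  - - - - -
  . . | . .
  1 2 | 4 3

Step 1. [r3c1∈{3}] nothing but 3 survives at r3c1, so r3c1=3.
Step 2. [r3c3∈{1,2}] r3c3 is the only open cell in row 3 admitting 2, so r3c3=2.
Step 3. [r1c3∈{1}] r1c3 is down to just 1, so r1c3=1.
Step 4. [r2c1∈{2}] r2c1 is down to just 2, so r2c1=2.
Step 5. [r1c2∈{3}] r1c2 has the single candidate 3. So r1c2=3.
Step 6. [r3c2∈{4}] r3c2 is down to just 4. So r3c2=4.
Step 7. [r2c4∈{4}] r2c4's peers cover all but 4, so r2c4=4.
Step 8. [r3c4∈{1}] nothing but 1 survives at r3c4, so r3c4=1.

Answer: 4 3 1 2 / 2 1 3 4 / 3 4 2 1 / 1 2 4 3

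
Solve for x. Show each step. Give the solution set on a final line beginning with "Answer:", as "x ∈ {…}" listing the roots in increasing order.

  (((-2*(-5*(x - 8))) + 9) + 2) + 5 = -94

Step 1. [(((-2*(-5*(x - 8))) + 9) + 2) + 5 = -94] peel the +5: subtract 5 from each side, so sub: ((-2*(-5*(x - 8))) + 9) + 2 = -99.
Step 2. [((-2*(-5*(x - 8))) + 9) + 2 = -99] the outer +2 inverts by subtracting 2. So sub: (-2*(-5*(x - 8))) + 9 = -101.
Step 3. [(-2*(-5*(x - 8))) + 9 = -101] subtract 9: x sits inside (… + 9), so sub: -2*(-5*(x - 8)) = -110.
Step 4. [-2*(-5*(x - 8)) = -110] -2·(inner) — divide through by -2, so div: -5*(x - 8) = 55.
Step 5. [-5*(x - 8) = 55] -5 out front; divide by -5 ⇒ div: x - 8 = -11.
Step 6. [x - 8 = -11] the outer -8 inverts by adding 8 ⇒ sub: x = -3.

Answer: x ∈ {-3}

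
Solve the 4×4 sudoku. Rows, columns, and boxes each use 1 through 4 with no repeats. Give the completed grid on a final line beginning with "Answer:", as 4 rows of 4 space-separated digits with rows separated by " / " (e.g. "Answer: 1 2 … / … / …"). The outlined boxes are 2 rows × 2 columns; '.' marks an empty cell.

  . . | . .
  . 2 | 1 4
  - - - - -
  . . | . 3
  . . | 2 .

Step 1. [r2c1∈{3}] r2c1's peers cover all but 3, so r2c1=3.
Step 2. [r4c4∈{1}] r4c4 is down to just 1 ⇒ r4c4=1.
Step 3. [r4c1∈{4}] r4c1's peers cover all but 4, so r4c1=4.
Step 4. [r1c1∈{1}] only 1 remains possible at r1c1 ⇒ r1c1=1.
Step 5. [r4c2∈{3}] r4c2's peers cover all but 3 ⇒ r4c2=3.
Step 6. [r1c3∈{3}] only 3 remains possible at r1c3. So r1c3=3.
Step 7. [r3c3∈{4}] nothing but 4 survives at r3c3, so r3c3=4.
Step 8. [r1c4∈{2}] r1c4 is down to just 2 ⇒ r1c4=2.
Step 9. [r1c2∈{4}] only 4 remains possible at r1c2 ⇒ r1c2=4.
Step 10. [r3c1∈{2}] r3c1 has the single candidate 2 ⇒ r3c1=2.
Step 11. [r3c2∈{1}] r3c2's peers cover all but 1 ⇒ r3c2=1.

Answer: 1 4 3 2 / 3 2 1 4 / 2 1 4 3 / 4 3 2 1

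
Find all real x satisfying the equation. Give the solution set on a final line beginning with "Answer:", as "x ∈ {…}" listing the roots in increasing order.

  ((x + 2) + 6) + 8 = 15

Step 1. [((x + 2) + 6) + 8 = 15] subtract 8: x sits inside (… + 8). So sub: (x + 2) + 6 = 7.
Step 2. [(x + 2) + 6 = 7] +6 is outermost — subtract 6 both sides ⇒ sub: x + 2 = 1.
Step 3. [x + 2 = 1] +2 is outermost — subtract 2 both sides. So sub: x = -1.

Answer: x ∈ {-1}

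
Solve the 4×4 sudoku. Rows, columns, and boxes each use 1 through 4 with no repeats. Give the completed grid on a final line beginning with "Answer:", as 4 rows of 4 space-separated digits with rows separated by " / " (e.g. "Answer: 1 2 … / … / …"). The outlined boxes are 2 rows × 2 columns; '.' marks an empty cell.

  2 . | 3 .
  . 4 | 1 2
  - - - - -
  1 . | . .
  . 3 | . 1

Step 1. [r4c3∈{2,4}] 2 has one home in row 4: r4c3 ⇒ r4c3=2.
Step 2. [r3c3∈{4}] r3c3's peers cover all but 4, so r3c3=4.
Step 3. [r1c4∈{4}] r1c4's peers cover all but 4. So r1c4=4.
Step 4. [r4c1∈{4}] r4c1 has the single candidate 4, so r4c1=4.
Step 5. [r1c2∈{1}] only 1 remains possible at r1c2 ⇒ r1c2=1.
Step 6. [r2c1∈{3}] nothing but 3 survives at r2c1. So r2c1=3.
Step 7. [r3c4∈{3}] nothing but 3 survives at r3c4. So r3c4=3.
Step 8. [r3c2∈{2}] r3c2 has the single candidate 2 ⇒ r3c2=2.

Answer: 2 1 3 4 / 3 4 1 2 / 1 2 4 3 / 4 3 2 1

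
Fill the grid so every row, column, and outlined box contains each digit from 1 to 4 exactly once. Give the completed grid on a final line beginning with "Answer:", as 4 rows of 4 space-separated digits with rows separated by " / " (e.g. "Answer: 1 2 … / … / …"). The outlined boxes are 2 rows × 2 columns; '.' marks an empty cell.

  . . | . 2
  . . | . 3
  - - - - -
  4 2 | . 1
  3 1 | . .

Step 1. [r2c2∈{4}] r2c2 has the single candidate 4 ⇒ r2c2=4.
Step 2. [r1c3∈{1,4}] row 1 places 4 nowhere but r1c3 ⇒ r1c3=4.
Step 3. [r2c1∈{1,2}] r2c1 is the only open cell in row 2 admitting 2 ⇒ r2c1=2.
Step 4. [r4c4∈{4}] r4c4's peers cover all but 4 ⇒ r4c4=4.
Step 5. [r1c2∈{3}] only 3 remains possible at r1c2 ⇒ r1c2=3.
Step 6. [r4c3∈{2}] r4c3's peers cover all but 2. So r4c3=2.
Step 7. [r1c1∈{1}] nothing but 1 survives at r1c1. So r1c1=1.
Step 8. [r3c3∈{3}] r3c3 has the single candidate 3, so r3c3=3.
Step 9. [r2c3∈{1}] r2c3's peers cover all but 1. So r2c3=1.

Answer: 1 3 4 2 / 2 4 1 3 / 4 2 3 1 / 3 1 2 4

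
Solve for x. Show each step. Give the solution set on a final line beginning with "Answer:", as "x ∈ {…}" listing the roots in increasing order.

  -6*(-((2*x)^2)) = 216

Step 1. [-6*(-((2*x)^2)) = 216] leading coefficient -6: divide by -6 ⇒ div: -((2*x)^2) = -36.
Step 2. [-((2*x)^2) = -36] flip signs both sides, so neg: (2*x)^2 = 36.
Step 3. [(2*x)^2 = 36] LHS squared, RHS 36 ≥ 0: apply √ (±). So sqrt: 2*x = 6 or -6.
Step 4. [2*x = 6 or -6] leading coefficient 2: divide by 2, so div: x = 3 or -3.

Answer: x ∈ {-3, 3}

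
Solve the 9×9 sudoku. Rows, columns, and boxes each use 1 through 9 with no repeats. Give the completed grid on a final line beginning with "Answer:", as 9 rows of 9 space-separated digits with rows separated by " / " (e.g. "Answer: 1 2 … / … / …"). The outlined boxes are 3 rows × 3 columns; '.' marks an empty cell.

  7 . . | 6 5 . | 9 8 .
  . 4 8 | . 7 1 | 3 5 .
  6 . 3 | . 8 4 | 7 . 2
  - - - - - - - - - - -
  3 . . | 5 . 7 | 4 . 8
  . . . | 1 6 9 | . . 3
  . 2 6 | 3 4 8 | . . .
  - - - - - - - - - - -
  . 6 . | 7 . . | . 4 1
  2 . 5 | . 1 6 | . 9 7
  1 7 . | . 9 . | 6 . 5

Step 1. [r2c1∈{9}] r2c1 has the single candidate 9 ⇒ r2c1=9.
Step 2. [r5c1∈{4,5,8}] r5c1 is the only open cell in col 1 admitting 4 ⇒ r5c1=4.
Step 3. [r1c2∈{1}] only 1 remains possible at r1c2 ⇒ r1c2=1.
Step 4. [r9c4∈{2,4,8}] across row 9, 8 lands solely at r9c4, so r9c4=8.
Step 5. [r6c7∈{1,5}] col 7 places 1 nowhere but r6c7. So r6c7=1.
Step 6. [r1c6∈{2,3}] r1c6 is the only open cell in row 1 admitting 3, so r1c6=3.
Step 7. [r9c6∈{2}] r9c6 has the single candidate 2 ⇒ r9c6=2.
Step 8. [r7c7∈{2,8}] row 7 places 2 nowhere but r7c7 ⇒ r7c7=2.
Step 9. [r5c2∈{5,8}] across row 5, 8 lands solely at r5c2, so r5c2=8.
Step 10. [r5c8∈{2,7}] 2 has one home in row 5: r5c8 ⇒ r5c8=2.
Step 11. [r4c2∈{9}] r4c2's peers cover all but 9. So r4c2=9.
Step 12. [r4c3∈{1}] r4c3 has the single candidate 1. So r4c3=1.
Step 13. [r8c2∈{3}] nothing but 3 survives at r8c2. So r8c2=3.
Step 14. [r5c7∈{5}] r5c7's peers cover all but 5. So r5c7=5.
Step 15. [r7c1∈{8}] r7c1's peers cover all but 8 ⇒ r7c1=8.
Step 16. [r3c2∈{5}] only 5 remains possible at r3c2 ⇒ r3c2=5.
Step 17. [r8c4∈{4}] only 4 remains possible at r8c4. So r8c4=4.
Step 18. [r2c9∈{6}] r2c9's peers cover all but 6. So r2c9=6.
Step 19. [r6c1∈{5}] r6c1 has the single candidate 5, so r6c1=5.
Step 20. [r7c6∈{5}] r7c6 is down to just 5. So r7c6=5.
Step 21. [r1c9∈{4}] only 4 remains possible at r1c9 ⇒ r1c9=4.
Step 22. [r9c3∈{4}] r9c3's peers cover all but 4. So r9c3=4.
Step 23. [r5c3∈{7}] r5c3 is down to just 7 ⇒ r5c3=7.
Step 24. [r3c8∈{1}] r3c8's peers cover all but 1, so r3c8=1.
Step 25. [r6c9∈{9}] only 9 remains possible at r6c9, so r6c9=9.
Step 26. [r3c4∈{9}] r3c4's peers cover all but 9, so r3c4=9.
Step 27. [r9c8∈{3}] r9c8 has the single candidate 3 ⇒ r9c8=3.
Step 28. [r7c5∈{3}] r7c5 has the single candidate 3. So r7c5=3.
Step 29. [r4c8∈{6}] r4c8 has the single candidate 6 ⇒ r4c8=6.
Step 30. [r7c3∈{9}] r7c3 has the single candidate 9 ⇒ r7c3=9.
Step 31. [r1c3∈{2}] r1c3's peers cover all but 2. So r1c3=2.
Step 32. [r6c8∈{7}] r6c8 has the single candidate 7. So r6c8=7.
Step 33. [r2c4∈{2}] r2c4's peers cover all but 2, so r2c4=2.
Step 34. [r8c7∈{8}] r8c7 has the single candidate 8 ⇒ r8c7=8.
Step 35. [r4c5∈{2}] r4c5's peers cover all but 2. So r4c5=2.

Answer: 7 1 2 6 5 3 9 8 4 / 9 4 8 2 7 1 3 5 6 / 6 5 3 9 8 4 7 1 2 / 3 9 1 5 2 7 4 6 8 / 4 8 7 1 6 9 5 2 3 / 5 2 6 3 4 8 1 7 9 / 8 6 9 7 3 5 2 4 1 / 2 3 5 4 1 6 8 9 7 / 1 7 4 8 9 2 6 3 5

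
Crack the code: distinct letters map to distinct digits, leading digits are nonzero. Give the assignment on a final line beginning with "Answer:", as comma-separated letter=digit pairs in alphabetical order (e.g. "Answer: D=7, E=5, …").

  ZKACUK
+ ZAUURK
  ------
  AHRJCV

Step 1. [col 1: K + K ≡ V (mod 10)] V=6 is one option consistent with column 1 (K + K ≡ V (mod 10), carry-in 0) — take it. So V=6.
Step 2. [col 1: K + K ≡ V (mod 10)] K=8 is one option consistent with column 1 (K + K ≡ V (mod 10), carry-in 0) — take it ⇒ K=8.
Step 3. [col 2: U + R ≡ C (mod 10)] no forcing yet in column 2 (carry-in 1); R=7 is free and consistent — try it ⇒ R=7.
Step 4. [col 2: U + R ≡ C (mod 10)] column 2 (U + R ≡ C (mod 10), carry-in 1) doesn't pin U yet; pick U=1 and continue ⇒ U=1.
Step 5. [col 2: U + R ≡ C (mod 10)] column 2: given U=1, R=7, carry-in 1, and digits 1,6,7,8 already taken and all letters distinct, U+R≡C (mod 10) forces C=9, so C=9.
Step 6. [col 3: C + U ≡ J (mod 10)] in column 3 we have C+U≡J with carry-in 0; given C=9, U=1 and digits 1,6,7,8,9 already taken and all letters distinct, that pins J to 0. So J=0.
Step 7. [col 4: A + U ≡ R (mod 10)] column 4 reads A+U+carry(1)=R with U=1, R=7; with digits 0,1,6,7,8,9 already taken and all letters distinct, the only value for A is 5, so A=5.
Step 8. [col 5: K + A ≡ H (mod 10)] column 5: given K=8, A=5, carry-in 0, and digits 0,1,5,6,7,8,9 already taken and all letters distinct, K+A≡H (mod 10) forces H=3 ⇒ H=3.
Step 9. [col 6: Z + Z ≡ A (mod 10)] column 6 reads Z+Z+carry(1)=A with A=5; with digits 0,1,3,5,6,7,8,9 already taken and all letters distinct, the only value for Z is 2 ⇒ Z=2.

Answer: A=5, C=9, H=3, J=0, K=8, R=7, U=1, V=6, Z=2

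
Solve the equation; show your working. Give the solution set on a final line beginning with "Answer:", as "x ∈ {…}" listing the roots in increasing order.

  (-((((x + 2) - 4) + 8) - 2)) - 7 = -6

Step 1. [(-((((x + 2) - 4) + 8) - 2)) - 7 = -6] the outer -7 inverts by adding 7 ⇒ sub: -((((x + 2) - 4) + 8) - 2) = 1.
Step 2. [-((((x + 2) - 4) + 8) - 2) = 1] leading − — multiply by −1. So neg: (((x + 2) - 4) + 8) - 2 = -1.
Step 3. [(((x + 2) - 4) + 8) - 2 = -1] the outer -2 inverts by adding 2. So sub: ((x + 2) - 4) + 8 = 1.
Step 4. [((x + 2) - 4) + 8 = 1] peel the +8: subtract 8 from each side, so sub: (x + 2) - 4 = -7.
Step 5. [(x + 2) - 4 = -7] the outer -4 inverts by adding 4 ⇒ sub: x + 2 = -3.
Step 6. [x + 2 = -3] 2 comes off first (subtract 2). So sub: x = -5.

Answer: x ∈ {-5}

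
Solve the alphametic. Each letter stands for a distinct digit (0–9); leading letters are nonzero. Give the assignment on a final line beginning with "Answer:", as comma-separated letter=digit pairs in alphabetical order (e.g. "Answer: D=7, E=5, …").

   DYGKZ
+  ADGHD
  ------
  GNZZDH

Step 1. [G] the sum has 6 digits but both addends have 5; that extra leading digit G is the final carry, namely 1, so G=1.
Step 2. [col 1: Z + D ≡ H (mod 10)] several values work for D in column 1 (Z + D ≡ H (mod 10), carry-in 0); try D=8, so D=8.
Step 3. [col 1: Z + D ≡ H (mod 10)] Z=2 is one option consistent with column 1 (Z + D ≡ H (mod 10), carry-in 0) — take it, so Z=2.
Step 4. [col 1: Z + D ≡ H (mod 10)] in column 1 we have Z+D≡H with carry-in 0; given Z=2, D=8 and digits 1,2,8 already taken and all letters distinct, that pins H to 0. So H=0.
Step 5. [col 2: K + H ≡ D (mod 10)] in column 2 we have K+H≡D with carry-in 1; given H=0, D=8 and digits 0,1,2,8 already taken and all letters distinct, that pins K to 7. So K=7.
Step 6. [col 4: Y + D ≡ Z (mod 10)] in column 4 we have Y+D≡Z with carry-in 0; given D=8, Z=2 and digits 0,1,2,7,8 already taken and all letters distinct, that pins Y to 4. So Y=4.
Step 7. [col 5: D + A ≡ N (mod 10)] in column 5 we have D+A≡N with carry-in 1; given D=8 and digits 0,1,2,4,7,8 already taken and all letters distinct, that pins N to 5, so N=5.
Step 8. [col 5: D + A ≡ N (mod 10)] from column 5 (D=8, N=5, carry-in 1, digits 0,1,2,4,5,7,8 already taken and all letters distinct): A must equal 6 ⇒ A=6.

Answer: A=6, D=8, G=1, H=0, K=7, N=5, Y=4, Z=2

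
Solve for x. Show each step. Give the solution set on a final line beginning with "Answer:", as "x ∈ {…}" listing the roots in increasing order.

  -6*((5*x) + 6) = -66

Step 1. [-6*((5*x) + 6) = -66] LHS = -6·(…); ÷-6 both sides ⇒ div: (5*x) + 6 = 11.
Step 2. [(5*x) + 6 = 11] 6 comes off first (subtract 6), so sub: 5*x = 5.
Step 3. [5*x = 5] divide by the outer 5. So div: x = 1.

Answer: x ∈ {1}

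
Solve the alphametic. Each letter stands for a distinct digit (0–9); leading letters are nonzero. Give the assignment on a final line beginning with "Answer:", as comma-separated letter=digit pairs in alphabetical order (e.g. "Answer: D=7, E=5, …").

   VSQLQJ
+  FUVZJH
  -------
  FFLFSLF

Step 1. [col 1: J + H ≡ F (mod 10)] several values work for J in column 1 (J + H ≡ F (mod 10), carry-in 0); try J=7. So J=7.
Step 2. [col 1: J + H ≡ F (mod 10)] no forcing yet in column 1 (carry-in 0); F=1 is free and consistent — try it ⇒ F=1.
Step 3. [col 1: J + H ≡ F (mod 10)] column 1: given J=7, F=1, carry-in 0, and digits 1,7 already taken and all letters distinct, J+H≡F (mod 10) forces H=4 ⇒ H=4.
Step 4. [col 2: Q + J ≡ L (mod 10)] column 2 (Q + J ≡ L (mod 10), carry-in 1) doesn't pin L yet; pick L=0 and continue, so L=0.
Step 5. [col 2: Q + J ≡ L (mod 10)] column 2 reads Q+J+carry(1)=L with J=7, L=0; with digits 0,1,4,7 already taken and all letters distinct, the only value for Q is 2 ⇒ Q=2.
Step 6. [col 3: L + Z ≡ S (mod 10)] no forcing yet in column 3 (carry-in 1); S=6 is free and consistent — try it, so S=6.
Step 7. [col 3: L + Z ≡ S (mod 10)] column 3 reads L+Z+carry(1)=S with L=0, S=6; with digits 0,1,2,4,6,7 already taken and all letters distinct, the only value for Z is 5 ⇒ Z=5.
Step 8. [col 4: Q + V ≡ F (mod 10)] from column 4 (Q=2, F=1, carry-in 0, digits 0,1,2,4,5,6,7 already taken and all letters distinct): V must equal 9, so V=9.
Step 9. [col 5: S + U ≡ L (mod 10)] column 5 reads S+U+carry(1)=L with S=6, L=0; with digits 0,1,2,4,5,6,7,9 already taken and all letters distinct, the only value for U is 3 ⇒ U=3.

Answer: F=1, H=4, J=7, L=0, Q=2, S=6, U=3, V=9, Z=5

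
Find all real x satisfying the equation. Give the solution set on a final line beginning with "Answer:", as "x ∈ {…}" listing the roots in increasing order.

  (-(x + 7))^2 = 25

Step 1. [(-(x + 7))^2 = 25] LHS squared, RHS 25 ≥ 0: apply √ (±). So sqrt: -(x + 7) = 5 or -5.
Step 2. [-(x + 7) = 5 or -5] LHS negated; negate both sides ⇒ neg: x + 7 = -5 or 5.
Step 3. [x + 7 = -5 or 5] peel the +7: subtract 7 from each side. So sub: x = -12 or -2.

Answer: x ∈ {-12, -2}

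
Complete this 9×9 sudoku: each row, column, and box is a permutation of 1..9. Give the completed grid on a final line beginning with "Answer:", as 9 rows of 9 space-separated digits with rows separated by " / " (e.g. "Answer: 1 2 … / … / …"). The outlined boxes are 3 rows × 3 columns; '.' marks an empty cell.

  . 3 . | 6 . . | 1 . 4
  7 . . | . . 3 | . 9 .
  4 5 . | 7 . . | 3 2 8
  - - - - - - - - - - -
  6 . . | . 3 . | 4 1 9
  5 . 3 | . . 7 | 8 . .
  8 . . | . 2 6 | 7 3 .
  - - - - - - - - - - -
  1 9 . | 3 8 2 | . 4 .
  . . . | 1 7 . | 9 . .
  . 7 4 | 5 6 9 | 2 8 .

Step 1. [r3c3∈{1,6,9}] in row 3, 6 fits only at r3c3. So r3c3=6.
Step 2. [r5c5∈{1,4,9}] r5c5 is the only open cell in box 5 admitting 1 ⇒ r5c5=1.
Step 3. [r4c2∈{2}] r4c2 is down to just 2, so r4c2=2.
Step 4. [r1c1∈{2,9}] 9 has one home in col 1: r1c1. So r1c1=9.
Step 5. [r7c3∈{5}] r7c3 has the single candidate 5 ⇒ r7c3=5.
Step 6. [r2c7∈{5,6}] across col 7, 5 lands solely at r2c7. So r2c7=5.
Step 7. [r1c3∈{2,8}] row 1 places 2 nowhere but r1c3 ⇒ r1c3=2.
Step 8. [r2c9∈{6}] r2c9 has the single candidate 6 ⇒ r2c9=6.
Step 9. [r1c6∈{5,8}] in row 1, 8 fits only at r1c6, so r1c6=8.
Step 10. [r5c2∈{4}] nothing but 4 survives at r5c2, so r5c2=4.
Step 11. [r8c8∈{5,6}] in col 8, 5 fits only at r8c8 ⇒ r8c8=5.
Step 12. [r8c9∈{3}] r8c9 has the single candidate 3 ⇒ r8c9=3.
Step 13. [r8c3∈{8}] nothing but 8 survives at r8c3 ⇒ r8c3=8.
Step 14. [r6c4∈{4,9}] 4 has one home in row 6: r6c4, so r6c4=4.
Step 15. [r2c3∈{1}] r2c3 has the single candidate 1. So r2c3=1.
Step 16. [r7c7∈{6}] only 6 remains possible at r7c7 ⇒ r7c7=6.
Step 17. [r2c2∈{8}] r2c2 has the single candidate 8, so r2c2=8.
Step 18. [r9c1∈{3}] nothing but 3 survives at r9c1. So r9c1=3.
Step 19. [r6c9∈{5}] r6c9 has the single candidate 5. So r6c9=5.
Step 20. [r7c9∈{7}] r7c9 is down to just 7. So r7c9=7.
Step 21. [r3c6∈{1}] nothing but 1 survives at r3c6 ⇒ r3c6=1.
Step 22. [r4c3∈{7}] nothing but 7 survives at r4c3. So r4c3=7.
Step 23. [r3c5∈{9}] r3c5 is down to just 9 ⇒ r3c5=9.
Step 24. [r6c3∈{9}] r6c3 is down to just 9 ⇒ r6c3=9.
Step 25. [r5c8∈{6}] r5c8 has the single candidate 6, so r5c8=6.
Step 26. [r5c4∈{9}] r5c4 has the single candidate 9. So r5c4=9.
Step 27. [r5c9∈{2}] r5c9's peers cover all but 2 ⇒ r5c9=2.
Step 28. [r4c6∈{5}] only 5 remains possible at r4c6 ⇒ r4c6=5.
Step 29. [r4c4∈{8}] only 8 remains possible at r4c4. So r4c4=8.
Step 30. [r2c4∈{2}] only 2 remains possible at r2c4. So r2c4=2.
Step 31. [r8c1∈{2}] r8c1's peers cover all but 2, so r8c1=2.
Step 32. [r1c5∈{5}] r1c5 is down to just 5. So r1c5=5.
Step 33. [r9c9∈{1}] only 1 remains possible at r9c9 ⇒ r9c9=1.
Step 34. [r8c6∈{4}] nothing but 4 survives at r8c6 ⇒ r8c6=4.
Step 35. [r2c5∈{4}] only 4 remains possible at r2c5. So r2c5=4.
Step 36. [r8c2∈{6}] r8c2's peers cover all but 6, so r8c2=6.
Step 37. [r6c2∈{1}] only 1 remains possible at r6c2. So r6c2=1.
Step 38. [r1c8∈{7}] nothing but 7 survives at r1c8, so r1c8=7.

Answer: 9 3 2 6 5 8 1 7 4 / 7 8 1 2 4 3 5 9 6 / 4 5 6 7 9 1 3 2 8 / 6 2 7 8 3 5 4 1 9 / 5 4 3 9 1 7 8 6 2 / 8 1 9 4 2 6 7 3 5 / 1 9 5 3 8 2 6 4 7 / 2 6 8 1 7 4 9 5 3 / 3 7 4 5 6 9 2 8 1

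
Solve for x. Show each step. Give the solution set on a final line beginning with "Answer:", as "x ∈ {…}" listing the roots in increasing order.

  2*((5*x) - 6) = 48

Step 1. [2*((5*x) - 6) = 48] leading coefficient 2: divide by 2. So div: (5*x) - 6 = 24.
Step 2. [(5*x) - 6 = 24] the outer -6 inverts by adding 6, so sub: 5*x = 30.
Step 3. [5*x = 30] 5 out front; divide by 5. So div: x = 6.

Answer: x ∈ {6}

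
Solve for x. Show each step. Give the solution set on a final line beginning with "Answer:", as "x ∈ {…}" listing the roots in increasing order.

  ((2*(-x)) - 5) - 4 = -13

Step 1. [((2*(-x)) - 5) - 4 = -13] peel the -4: add 4 from each side, so sub: (2*(-x)) - 5 = -9.
Step 2. [(2*(-x)) - 5 = -9] -5 is outermost — add 5 both sides. So sub: 2*(-x) = -4.
Step 3. [2*(-x) = -4] LHS = 2·(…); ÷2 both sides, so div: -x = -2.
Step 4. [-x = -2] flip signs both sides, so neg: x = 2.

Answer: x ∈ {2}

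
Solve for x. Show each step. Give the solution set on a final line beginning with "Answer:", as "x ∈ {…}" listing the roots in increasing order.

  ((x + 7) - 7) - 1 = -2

Step 1. [((x + 7) - 7) - 1 = -2] the outer -1 inverts by adding 1, so sub: (x + 7) - 7 = -1.
Step 2. [(x + 7) - 7 = -1] peel the -7: add 7 from each side, so sub: x + 7 = 6.
Step 3. [x + 7 = 6] peel the +7: subtract 7 from each side, so sub: x = -1.

Answer: x ∈ {-1}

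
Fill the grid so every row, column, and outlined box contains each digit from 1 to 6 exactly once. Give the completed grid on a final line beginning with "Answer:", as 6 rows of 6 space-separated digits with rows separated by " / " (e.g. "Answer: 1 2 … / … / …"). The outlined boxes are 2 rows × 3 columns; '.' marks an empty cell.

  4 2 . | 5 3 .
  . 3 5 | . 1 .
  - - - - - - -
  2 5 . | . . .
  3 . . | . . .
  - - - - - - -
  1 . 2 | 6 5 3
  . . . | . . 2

Step 1. [r4c2∈{1,4,6}] r4c2 is the only open cell in col 2 admitting 1, so r4c2=1.
Step 2. [r6c5∈{4}] r6c5's peers cover all but 4. So r6c5=4.
Step 3. [r3c5∈{6}] r3c5's peers cover all but 6, so r3c5=6.
Step 4. [r3c3∈{4}] r3c3 is down to just 4. So r3c3=4.
Step 5. [r2c1∈{6}] only 6 remains possible at r2c1 ⇒ r2c1=6.
Step 6. [r2c4∈{2,4}] 2 has one home in row 2: r2c4 ⇒ r2c4=2.
Step 7. [r4c6∈{4,5}] in row 4, 5 fits only at r4c6, so r4c6=5.
Step 8. [r4c3∈{6}] r4c3 is down to just 6 ⇒ r4c3=6.
Step 9. [r3c6∈{1}] nothing but 1 survives at r3c6. So r3c6=1.
Step 10. [r3c4∈{3}] r3c4 is down to just 3, so r3c4=3.
Step 11. [r6c2∈{6}] r6c2 is down to just 6 ⇒ r6c2=6.
Step 12. [r4c5∈{2}] nothing but 2 survives at r4c5, so r4c5=2.
Step 13. [r6c3∈{3}] r6c3's peers cover all but 3, so r6c3=3.
Step 14. [r1c6∈{6}] nothing but 6 survives at r1c6 ⇒ r1c6=6.
Step 15. [r1c3∈{1}] r1c3's peers cover all but 1 ⇒ r1c3=1.
Step 16. [r2c6∈{4}] r2c6 is down to just 4 ⇒ r2c6=4.
Step 17. [r5c2∈{4}] r5c2 is down to just 4 ⇒ r5c2=4.
Step 18. [r6c4∈{1}] only 1 remains possible at r6c4, so r6c4=1.
Step 19. [r4c4∈{4}] r4c4 is down to just 4. So r4c4=4.
Step 20. [r6c1∈{5}] only 5 remains possible at r6c1, so r6c1=5.

Answer: 4 2 1 5 3 6 / 6 3 5 2 1 4 / 2 5 4 3 6 1 / 3 1 6 4 2 5 / 1 4 2 6 5 3 / 5 6 3 1 4 2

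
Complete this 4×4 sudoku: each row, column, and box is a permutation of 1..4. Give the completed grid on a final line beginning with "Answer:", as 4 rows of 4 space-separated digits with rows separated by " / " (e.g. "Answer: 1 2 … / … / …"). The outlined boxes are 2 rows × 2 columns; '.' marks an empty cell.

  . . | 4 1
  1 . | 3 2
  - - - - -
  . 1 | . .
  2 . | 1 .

Step 1. [r3c1∈{3,4}] 4 has one home in col 1: r3c1, so r3c1=4.
Step 2. [r4c2∈{3}] r4c2 has the single candidate 3. So r4c2=3.
Step 3. [r3c4∈{3}] r3c4's peers cover all but 3, so r3c4=3.
Step 4. [r1c2∈{2}] r1c2 has the single candidate 2 ⇒ r1c2=2.
Step 5. [r3c3∈{2}] r3c3's peers cover all but 2. So r3c3=2.
Step 6. [r4c4∈{4}] nothing but 4 survives at r4c4, so r4c4=4.
Step 7. [r1c1∈{3}] r1c1's peers cover all but 3, so r1c1=3.
Step 8. [r2c2∈{4}] r2c2 has the single candidate 4, so r2c2=4.

Answer: 3 2 4 1 / 1 4 3 2 / 4 1 2 3 / 2 3 1 4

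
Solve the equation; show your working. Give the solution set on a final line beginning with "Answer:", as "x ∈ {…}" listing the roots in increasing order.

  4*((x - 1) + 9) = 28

Step 1. [4*((x - 1) + 9) = 28] 4 out front; divide by 4. So div: (x - 1) + 9 = 7.
Step 2. [(x - 1) + 9 = 7] subtract 9: x sits inside (… + 9). So sub: x - 1 = -2.
Step 3. [x - 1 = -2] peel the -1: add 1 from each side, so sub: x = -1.

Answer: x ∈ {-1}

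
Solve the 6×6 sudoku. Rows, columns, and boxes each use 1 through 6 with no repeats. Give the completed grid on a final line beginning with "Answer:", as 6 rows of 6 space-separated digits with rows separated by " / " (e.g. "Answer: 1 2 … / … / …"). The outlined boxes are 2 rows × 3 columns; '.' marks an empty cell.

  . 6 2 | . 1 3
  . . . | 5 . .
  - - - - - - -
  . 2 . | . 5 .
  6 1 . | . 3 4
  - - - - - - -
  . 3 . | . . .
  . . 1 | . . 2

Step 1. [r2c2∈{4}] r2c2 is down to just 4, so r2c2=4.
Step 2. [r5c3∈{4,5,6}] across col 3, 6 lands solely at r5c3. So r5c3=6.
Step 3. [r5c5∈{4}] only 4 remains possible at r5c5 ⇒ r5c5=4.
Step 4. [r2c6∈{6}] r2c6's peers cover all but 6 ⇒ r2c6=6.
Step 5. [r3c6∈{1}] r3c6 is down to just 1 ⇒ r3c6=1.
Step 6. [r2c3∈{3}] r2c3 has the single candidate 3, so r2c3=3.
Step 7. [r1c1∈{5}] r1c1 has the single candidate 5 ⇒ r1c1=5.
Step 8. [r3c4∈{6}] only 6 remains possible at r3c4, so r3c4=6.
Step 9. [r6c1∈{4}] nothing but 4 survives at r6c1. So r6c1=4.
Step 10. [r2c5∈{2}] nothing but 2 survives at r2c5, so r2c5=2.
Step 11. [r6c4∈{3}] nothing but 3 survives at r6c4, so r6c4=3.
Step 12. [r5c6∈{5}] r5c6 is down to just 5. So r5c6=5.
Step 13. [r6c5∈{6}] r6c5's peers cover all but 6, so r6c5=6.
Step 14. [r3c1∈{3}] r3c1 is down to just 3 ⇒ r3c1=3.
Step 15. [r5c4∈{1}] r5c4's peers cover all but 1. So r5c4=1.
Step 16. [r3c3∈{4}] nothing but 4 survives at r3c3, so r3c3=4.
Step 17. [r1c4∈{4}] only 4 remains possible at r1c4 ⇒ r1c4=4.
Step 18. [r5c1∈{2}] only 2 remains possible at r5c1. So r5c1=2.
Step 19. [r6c2∈{5}] r6c2 has the single candidate 5 ⇒ r6c2=5.
Step 20. [r4c4∈{2}] r4c4 has the single candidate 2 ⇒ r4c4=2.
Step 21. [r4c3∈{5}] r4c3 is down to just 5. So r4c3=5.
Step 22. [r2c1∈{1}] nothing but 1 survives at r2c1. So r2c1=1.

Answer: 5 6 2 4 1 3 / 1 4 3 5 2 6 / 3 2 4 6 5 1 / 6 1 5 2 3 4 / 2 3 6 1 4 5 / 4 5 1 3 6 2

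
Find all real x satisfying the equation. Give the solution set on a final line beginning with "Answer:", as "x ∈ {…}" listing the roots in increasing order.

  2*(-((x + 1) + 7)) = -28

Step 1. [2*(-((x + 1) + 7)) = -28] leading coefficient 2: divide by 2 ⇒ div: -((x + 1) + 7) = -14.
Step 2. [-((x + 1) + 7) = -14] LHS negated; negate both sides, so neg: (x + 1) + 7 = 14.
Step 3. [(x + 1) + 7 = 14] the outer +7 inverts by subtracting 7, so sub: x + 1 = 7.
Step 4. [x + 1 = 7] +1 is outermost — subtract 1 both sides. So sub: x = 6.

Answer: x ∈ {6}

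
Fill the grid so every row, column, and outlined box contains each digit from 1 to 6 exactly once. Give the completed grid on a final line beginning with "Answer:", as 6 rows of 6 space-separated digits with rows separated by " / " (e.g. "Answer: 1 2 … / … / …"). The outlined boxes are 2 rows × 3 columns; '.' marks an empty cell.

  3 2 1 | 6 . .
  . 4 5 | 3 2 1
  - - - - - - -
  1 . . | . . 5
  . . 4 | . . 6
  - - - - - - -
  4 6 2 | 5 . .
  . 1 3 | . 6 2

Step 1. [r4c4∈{1,2}] col 4 places 1 nowhere but r4c4 ⇒ r4c4=1.
Step 2. [r4c5∈{3}] r4c5 has the single candidate 3. So r4c5=3.
Step 3. [r3c5∈{4}] r3c5 is down to just 4 ⇒ r3c5=4.
Step 4. [r6c1∈{5}] r6c1 has the single candidate 5, so r6c1=5.
Step 5. [r1c5∈{5}] nothing but 5 survives at r1c5 ⇒ r1c5=5.
Step 6. [r5c5∈{1}] r5c5 is down to just 1. So r5c5=1.
Step 7. [r3c3∈{6}] r3c3 has the single candidate 6 ⇒ r3c3=6.
Step 8. [r3c2∈{3}] r3c2's peers cover all but 3 ⇒ r3c2=3.
Step 9. [r5c6∈{3}] r5c6 has the single candidate 3 ⇒ r5c6=3.
Step 10. [r4c2∈{5}] only 5 remains possible at r4c2 ⇒ r4c2=5.
Step 11. [r3c4∈{2}] r3c4 is down to just 2 ⇒ r3c4=2.
Step 12. [r4c1∈{2}] nothing but 2 survives at r4c1 ⇒ r4c1=2.
Step 13. [r2c1∈{6}] r2c1 is down to just 6 ⇒ r2c1=6.
Step 14. [r1c6∈{4}] r1c6's peers cover all but 4. So r1c6=4.
Step 15. [r6c4∈{4}] only 4 remains possible at r6c4. So r6c4=4.

Answer: 3 2 1 6 5 4 / 6 4 5 3 2 1 / 1 3 6 2 4 5 / 2 5 4 1 3 6 / 4 6 2 5 1 3 / 5 1 3 4 6 2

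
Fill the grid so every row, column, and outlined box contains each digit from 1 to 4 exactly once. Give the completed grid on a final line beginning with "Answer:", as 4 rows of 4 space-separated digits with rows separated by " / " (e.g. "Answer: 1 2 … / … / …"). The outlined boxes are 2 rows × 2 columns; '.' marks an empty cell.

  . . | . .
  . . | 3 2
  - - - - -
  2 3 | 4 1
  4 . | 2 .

Step 1. [r2c1∈{1}] only 1 remains possible at r2c1. So r2c1=1.
Step 2. [r2c2∈{4}] r2c2 has the single candidate 4. So r2c2=4.
Step 3. [r1c2∈{2}] r1c2 is down to just 2 ⇒ r1c2=2.
Step 4. [r4c2∈{1}] only 1 remains possible at r4c2, so r4c2=1.
Step 5. [r1c4∈{4}] r1c4's peers cover all but 4. So r1c4=4.
Step 6. [r1c3∈{1}] only 1 remains possible at r1c3 ⇒ r1c3=1.
Step 7. [r1c1∈{3}] nothing but 3 survives at r1c1, so r1c1=3.
Step 8. [r4c4∈{3}] nothing but 3 survives at r4c4. So r4c4=3.

Answer: 3 2 1 4 / 1 4 3 2 / 2 3 4 1 / 4 1 2 3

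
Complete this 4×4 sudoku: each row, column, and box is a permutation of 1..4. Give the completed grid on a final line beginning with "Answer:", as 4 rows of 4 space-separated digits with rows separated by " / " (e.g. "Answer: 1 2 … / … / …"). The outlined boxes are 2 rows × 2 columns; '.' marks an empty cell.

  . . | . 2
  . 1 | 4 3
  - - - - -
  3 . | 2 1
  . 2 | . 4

Step 1. [r1c1∈{4}] r1c1's peers cover all but 4. So r1c1=4.
Step 2. [r1c2∈{3}] r1c2 is down to just 3. So r1c2=3.
Step 3. [r4c1∈{1}] r4c1 has the single candidate 1. So r4c1=1.
Step 4. [r2c1∈{2}] r2c1's peers cover all but 2. So r2c1=2.
Step 5. [r1c3∈{1}] r1c3 is down to just 1 ⇒ r1c3=1.
Step 6. [r4c3∈{3}] r4c3 is down to just 3, so r4c3=3.
Step 7. [r3c2∈{4}] nothing but 4 survives at r3c2, so r3c2=4.

Answer: 4 3 1 2 / 2 1 4 3 / 3 4 2 1 / 1 2 3 4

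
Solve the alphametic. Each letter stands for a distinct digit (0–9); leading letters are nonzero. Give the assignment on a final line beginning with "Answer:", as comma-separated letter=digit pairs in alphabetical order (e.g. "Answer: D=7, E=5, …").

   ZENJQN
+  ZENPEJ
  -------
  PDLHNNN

Step 1. [P] the sum has 7 digits but both addends have 6; that extra leading digit P is the final carry, namely 1 ⇒ P=1.
Step 2. [col 1: N + J ≡ N (mod 10)] column 1 reads N+J+carry(0)=N with nothing yet; with digits 1 already taken and all letters distinct, the only value for J is 0 ⇒ J=0.
Step 3. [col 1: N + J ≡ N (mod 10)] several values work for N in column 1 (N + J ≡ N (mod 10), carry-in 0); try N=2 ⇒ N=2.
Step 4. [col 2: Q + E ≡ N (mod 10)] column 2 (Q + E ≡ N (mod 10), carry-in 0) doesn't pin E yet; pick E=9 and continue, so E=9.
Step 5. [col 2: Q + E ≡ N (mod 10)] from column 2 (E=9, N=2, carry-in 0, digits 0,1,2,9 already taken and all letters distinct): Q must equal 3. So Q=3.
Step 6. [col 4: N + N ≡ H (mod 10)] column 4 reads N+N+carry(0)=H with N=2; with digits 0,1,2,3,9 already taken and all letters distinct, the only value for H is 4. So H=4.
Step 7. [col 5: E + E ≡ L (mod 10)] from column 5 (E=9, carry-in 0, digits 0,1,2,3,4,9 already taken and all letters distinct): L must equal 8. So L=8.
Step 8. [col 6: Z + Z ≡ D (mod 10)] column 6: given nothing yet, carry-in 1, and digits 0,1,2,3,4,8,9 already taken and all letters distinct, Z+Z≡D (mod 10) forces D=5 ⇒ D=5.
Step 9. [col 6: Z + Z ≡ D (mod 10)] in column 6 we have Z+Z≡D with carry-in 1; given D=5 and digits 0,1,2,3,4,5,8,9 already taken and all letters distinct, that pins Z to 7. So Z=7.

Answer: D=5, E=9, H=4, J=0, L=8, N=2, P=1, Q=3, Z=7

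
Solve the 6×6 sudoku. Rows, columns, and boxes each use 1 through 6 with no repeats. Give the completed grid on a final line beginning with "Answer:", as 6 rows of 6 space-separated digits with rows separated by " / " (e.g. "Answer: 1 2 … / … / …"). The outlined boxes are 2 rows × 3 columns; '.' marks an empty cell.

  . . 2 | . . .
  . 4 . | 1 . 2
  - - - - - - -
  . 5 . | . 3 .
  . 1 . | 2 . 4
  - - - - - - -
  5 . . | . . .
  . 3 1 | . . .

Step 1. [r3c4∈{6}] only 6 remains possible at r3c4 ⇒ r3c4=6.
Step 2. [r1c2∈{6}] r1c2 is down to just 6. So r1c2=6.
Step 3. [r5c5∈{1,2,4,6}] 1 has one home in col 5: r5c5, so r5c5=1.
Step 4. [r6c5∈{2,4,5,6}] in col 5, 2 fits only at r6c5. So r6c5=2.
Step 5. [r2c1∈{3}] r2c1's peers cover all but 3. So r2c1=3.
Step 6. [r4c1∈{6}] r4c1 is down to just 6. So r4c1=6.
Step 7. [r6c1∈{4}] nothing but 4 survives at r6c1 ⇒ r6c1=4.
Step 8. [r6c6∈{5,6}] r6c6 is the only open cell in row 6 admitting 6. So r6c6=6.
Step 9. [r1c6∈{3,5}] col 6 places 5 nowhere but r1c6, so r1c6=5.
Step 10. [r5c4∈{3,4}] across row 5, 4 lands solely at r5c4, so r5c4=4.
Step 11. [r1c1∈{1}] r1c1 has the single candidate 1, so r1c1=1.
Step 12. [r4c3∈{3}] r4c3 is down to just 3 ⇒ r4c3=3.
Step 13. [r3c1∈{2}] nothing but 2 survives at r3c1. So r3c1=2.
Step 14. [r1c5∈{4}] only 4 remains possible at r1c5, so r1c5=4.
Step 15. [r5c6∈{3}] only 3 remains possible at r5c6 ⇒ r5c6=3.
Step 16. [r1c4∈{3}] only 3 remains possible at r1c4, so r1c4=3.
Step 17. [r5c2∈{2}] r5c2 has the single candidate 2. So r5c2=2.
Step 18. [r3c3∈{4}] r3c3 has the single candidate 4 ⇒ r3c3=4.
Step 19. [r3c6∈{1}] r3c6 has the single candidate 1, so r3c6=1.
Step 20. [r2c5∈{6}] r2c5's peers cover all but 6. So r2c5=6.
Step 21. [r6c4∈{5}] nothing but 5 survives at r6c4 ⇒ r6c4=5.
Step 22. [r2c3∈{5}] r2c3 is down to just 5 ⇒ r2c3=5.
Step 23. [r5c3∈{6}] nothing but 6 survives at r5c3 ⇒ r5c3=6.
Step 24. [r4c5∈{5}] r4c5's peers cover all but 5, so r4c5=5.

Answer: 1 6 2 3 4 5 / 3 4 5 1 6 2 / 2 5 4 6 3 1 / 6 1 3 2 5 4 / 5 2 6 4 1 3 / 4 3 1 5 2 6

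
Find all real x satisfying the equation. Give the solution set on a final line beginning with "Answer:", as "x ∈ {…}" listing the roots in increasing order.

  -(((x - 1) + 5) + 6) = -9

Step 1. [-(((x - 1) + 5) + 6) = -9] LHS negated; negate both sides, so neg: ((x - 1) + 5) + 6 = 9.
Step 2. [((x - 1) + 5) + 6 = 9] peel the +6: subtract 6 from each side ⇒ sub: (x - 1) + 5 = 3.
Step 3. [(x - 1) + 5 = 3] 5 comes off first (subtract 5). So sub: x - 1 = -2.
Step 4. [x - 1 = -2] peel the -1: add 1 from each side. So sub: x = -1.

Answer: x ∈ {-1}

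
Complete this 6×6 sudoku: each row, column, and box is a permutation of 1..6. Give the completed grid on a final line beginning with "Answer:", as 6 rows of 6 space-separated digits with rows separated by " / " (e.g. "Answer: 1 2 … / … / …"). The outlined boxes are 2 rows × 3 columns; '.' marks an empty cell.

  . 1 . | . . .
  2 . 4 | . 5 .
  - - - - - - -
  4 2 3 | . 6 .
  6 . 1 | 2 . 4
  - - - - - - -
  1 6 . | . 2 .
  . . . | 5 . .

Step 1. [r5c6∈{3}] only 3 remains possible at r5c6, so r5c6=3.
Step 2. [r2c2∈{3}] nothing but 3 survives at r2c2. So r2c2=3.
Step 3. [r1c4∈{3,4,6}] in col 4, 3 fits only at r1c4 ⇒ r1c4=3.
Step 4. [r6c6∈{1,6}] row 6 places 6 nowhere but r6c6 ⇒ r6c6=6.
Step 5. [r3c4∈{1}] r3c4's peers cover all but 1 ⇒ r3c4=1.
Step 6. [r1c1∈{5}] r1c1's peers cover all but 5. So r1c1=5.
Step 7. [r1c5∈{4}] only 4 remains possible at r1c5, so r1c5=4.
Step 8. [r6c5∈{1}] r6c5 is down to just 1, so r6c5=1.
Step 9. [r6c2∈{4}] r6c2 is down to just 4 ⇒ r6c2=4.
Step 10. [r5c4∈{4}] r5c4 is down to just 4. So r5c4=4.
Step 11. [r4c5∈{3}] only 3 remains possible at r4c5. So r4c5=3.
Step 12. [r6c3∈{2}] nothing but 2 survives at r6c3 ⇒ r6c3=2.
Step 13. [r1c3∈{6}] only 6 remains possible at r1c3, so r1c3=6.
Step 14. [r4c2∈{5}] only 5 remains possible at r4c2 ⇒ r4c2=5.
Step 15. [r6c1∈{3}] only 3 remains possible at r6c1. So r6c1=3.
Step 16. [r5c3∈{5}] nothing but 5 survives at r5c3 ⇒ r5c3=5.
Step 17. [r2c4∈{6}] r2c4 has the single candidate 6 ⇒ r2c4=6.
Step 18. [r1c6∈{2}] only 2 remains possible at r1c6, so r1c6=2.
Step 19. [r2c6∈{1}] only 1 remains possible at r2c6 ⇒ r2c6=1.
Step 20. [r3c6∈{5}] r3c6 is down to just 5. So r3c6=5.

Answer: 5 1 6 3 4 2 / 2 3 4 6 5 1 / 4 2 3 1 6 5 / 6 5 1 2 3 4 / 1 6 5 4 2 3 / 3 4 2 5 1 6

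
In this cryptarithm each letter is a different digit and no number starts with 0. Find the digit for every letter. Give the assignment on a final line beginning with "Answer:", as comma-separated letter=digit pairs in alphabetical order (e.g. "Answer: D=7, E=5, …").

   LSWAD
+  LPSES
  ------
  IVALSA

Step 1. [col 1: D + S ≡ A (mod 10)] column 1 (D + S ≡ A (mod 10), carry-in 0) doesn't pin S yet; pick S=6 and continue. So S=6.
Step 2. [col 1: D + S ≡ A (mod 10)] column 1 (D + S ≡ A (mod 10), carry-in 0) doesn't pin A yet; pick A=9 and continue, so A=9.
Step 3. [col 1: D + S ≡ A (mod 10)] in column 1 we have D+S≡A with carry-in 0; given S=6, A=9 and digits 6,9 already taken and all letters distinct, that pins D to 3 ⇒ D=3.
Step 4. [I] the sum has 6 digits but both addends have 5; that extra leading digit I is the final carry, namely 1, so I=1.
Step 5. [col 2: A + E ≡ S (mod 10)] in column 2 we have A+E≡S with carry-in 0; given A=9, S=6 and digits 1,3,6,9 already taken and all letters distinct, that pins E to 7. So E=7.
Step 6. [col 3: W + S ≡ L (mod 10)] W=8 is one option consistent with column 3 (W + S ≡ L (mod 10), carry-in 1) — take it ⇒ W=8.
Step 7. [col 3: W + S ≡ L (mod 10)] column 3 reads W+S+carry(1)=L with W=8, S=6; with digits 1,3,6,7,8,9 already taken and all letters distinct, the only value for L is 5. So L=5.
Step 8. [col 4: S + P ≡ A (mod 10)] from column 4 (S=6, A=9, carry-in 1, digits 1,3,5,6,7,8,9 already taken and all letters distinct): P must equal 2. So P=2.
Step 9. [col 5: L + L ≡ V (mod 10)] column 5: given L=5, carry-in 0, and digits 1,2,3,5,6,7,8,9 already taken and all letters distinct, L+L≡V (mod 10) forces V=0, so V=0.

Answer: A=9, D=3, E=7, I=1, L=5, P=2, S=6, V=0, W=8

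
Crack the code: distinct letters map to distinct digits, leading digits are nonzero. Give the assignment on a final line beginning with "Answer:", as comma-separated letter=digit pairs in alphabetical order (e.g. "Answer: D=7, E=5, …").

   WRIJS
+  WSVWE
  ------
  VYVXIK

Step 1. [V] V is the leading digit of a 6-digit sum of two 5-digit numbers; the final carry is exactly 1, so V=1.
Step 2. [col 1: S + E ≡ K (mod 10)] S=9 is one option consistent with column 1 (S + E ≡ K (mod 10), carry-in 0) — take it, so S=9.
Step 3. [col 1: S + E ≡ K (mod 10)] several values work for K in column 1 (S + E ≡ K (mod 10), carry-in 0); try K=4 ⇒ K=4.
Step 4. [col 1: S + E ≡ K (mod 10)] column 1: given S=9, K=4, carry-in 0, and digits 1,4,9 already taken and all letters distinct, S+E≡K (mod 10) forces E=5, so E=5.
Step 5. [col 2: J + W ≡ I (mod 10)] no forcing yet in column 2 (carry-in 1); J=0 is free and consistent — try it. So J=0.
Step 6. [col 2: J + W ≡ I (mod 10)] several values work for I in column 2 (J + W ≡ I (mod 10), carry-in 1); try I=7. So I=7.
Step 7. [col 2: J + W ≡ I (mod 10)] column 2 reads J+W+carry(1)=I with J=0, I=7; with digits 0,1,4,5,7,9 already taken and all letters distinct, the only value for W is 6, so W=6.
Step 8. [col 3: I + V ≡ X (mod 10)] from column 3 (I=7, V=1, carry-in 0, digits 0,1,4,5,6,7,9 already taken and all letters distinct): X must equal 8. So X=8.
Step 9. [col 4: R + S ≡ V (mod 10)] from column 4 (S=9, V=1, carry-in 0, digits 0,1,4,5,6,7,8,9 already taken and all letters distinct): R must equal 2, so R=2.
Step 10. [col 5: W + W ≡ Y (mod 10)] in column 5 we have W+W≡Y with carry-in 1; given W=6 and digits 0,1,2,4,5,6,7,8,9 already taken and all letters distinct, that pins Y to 3, so Y=3.

Answer: E=5, I=7, J=0, K=4, R=2, S=9, V=1, W=6, X=8, Y=3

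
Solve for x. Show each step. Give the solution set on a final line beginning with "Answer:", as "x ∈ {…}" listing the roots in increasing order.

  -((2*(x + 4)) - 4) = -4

Step 1. [-((2*(x + 4)) - 4) = -4] flip signs both sides, so neg: (2*(x + 4)) - 4 = 4.
Step 2. [(2*(x + 4)) - 4 = 4] common factor 2 (LHS and 4) — divide through. So factor: (x + 4) - 2 = 2.
Step 3. [(x + 4) - 2 = 2] peel the -2: add 2 from each side ⇒ sub: x + 4 = 4.
Step 4. [x + 4 = 4] 4 comes off first (subtract 4), so sub: x = 0.

Answer: x ∈ {0}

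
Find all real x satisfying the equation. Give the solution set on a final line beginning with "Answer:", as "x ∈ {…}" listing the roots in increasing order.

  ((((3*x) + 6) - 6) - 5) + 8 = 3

Step 1. [((((3*x) + 6) - 6) - 5) + 8 = 3] peel the +8: subtract 8 from each side ⇒ sub: (((3*x) + 6) - 6) - 5 = -5.
Step 2. [(((3*x) + 6) - 6) - 5 = -5] -5 is outermost — add 5 both sides. So sub: ((3*x) + 6) - 6 = 0.
Step 3. [((3*x) + 6) - 6 = 0] -6 is outermost — add 6 both sides ⇒ sub: (3*x) + 6 = 6.
Step 4. [(3*x) + 6 = 6] 3 divides every term; factor it out ⇒ factor: x + 2 = 2.
Step 5. [x + 2 = 2] +2 is outermost — subtract 2 both sides. So sub: x = 0.

Answer: x ∈ {0}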